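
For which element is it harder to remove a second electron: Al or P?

P

The second ionization energy removes an electron from the +1 ion. For each element: Al⁺ still has 2 valence electrons; P⁺ still has 4 valence electrons.
All are still removing valence electrons, so compare the +1 ions as you would atoms: IE_2 generally rises across a period (higher Z_eff) and falls down a group (larger shell), subject to the usual subshell exceptions.
Valence configurations: Al⁺ [Ne]3s², P⁺ [Ne]3s²3p².
The numbers (kJ/mol): Al 1817, P 1907.
So the second ionization energies run Al < P.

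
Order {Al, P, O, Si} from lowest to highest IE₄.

Si, P, O, Al

IE_4 is the cost of taking one more electron from the +3 cation: Al³⁺ is the bare [Ne] core; P³⁺ still has 2 valence electrons; O³⁺ still has 3 valence electrons; Si³⁺ still has 1 valence electron.
Pulling an electron out of a noble-gas core costs far more than removing a remaining valence electron, so Al sits at the high end of IE_4.
Valence configurations: P³⁺ [Ne]3s², O³⁺ [He]2s²2p¹, Si³⁺ [Ne]3s¹.
Approximate IE_4 values (kJ/mol): Al 11577, P 4964, O 7469, Si 4356.
Hence IE_4: Si < P < O < Al.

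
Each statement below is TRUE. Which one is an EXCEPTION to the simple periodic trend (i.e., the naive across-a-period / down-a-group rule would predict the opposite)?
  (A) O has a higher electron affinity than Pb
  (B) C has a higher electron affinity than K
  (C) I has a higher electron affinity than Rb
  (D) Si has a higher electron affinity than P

The general trend: electron affinity increases across a period and decreases down a group.
(A) O (period 2, group 16) vs Pb (period 6, group 14): the stated order agrees with the simple trend.
(B) C (period 2, group 14) vs K (period 4, group 1): the stated order agrees with the simple trend.
(C) I (period 5, group 17) vs Rb (period 5, group 1): the stated order agrees with the simple trend.
(D) Si (period 3, group 14) vs P (period 3, group 15): the stated order contradicts the simple trend.
The exception is (D): adding an electron to P's half-filled 3p³ is unfavourable, so Si (3p²) has the more exothermic EA.

(D)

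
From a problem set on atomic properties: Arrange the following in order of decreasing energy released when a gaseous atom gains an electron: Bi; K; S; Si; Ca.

Si is in period 3, group 14; S is in period 3, group 16; K is in period 4, group 1; Ca is in period 4, group 2; Bi is in period 6, group 15.
Electron affinity generally becomes more exothermic across a period toward the halogens and less exothermic down a group.
Here both period and group differ, so the two effects have to be weighed against each other.
K > Ca: this pair runs against the simple trend — see the exception note.
Bi > K: the two effects oppose for this pair; the across-period effect wins (91 vs 48 kJ/mol).
Si > Bi: period and group pull opposite ways; the down-group shift dominates (134 vs 91 kJ/mol).
S > Si: both are in period 3; the period trend gives S the larger value.
Note the exception: K has a higher electron affinity than Ca, contrary to the simple trend — adding an electron to Ca (ns²) has to open a new, higher-energy np subshell, which is unfavourable.
For reference (kJ/mol): Si 134, S 200, K 48, Ca 2, Bi 91.
So from highest to lowest: S > Si > Bi > K > Ca.

S > Si > Bi > K > Ca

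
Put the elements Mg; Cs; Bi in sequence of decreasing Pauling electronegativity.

Mg is in period 3, group 2; Cs is in period 6, group 1; Bi is in period 6, group 15.
Electronegativity increases across a period and decreases down a group, tracking effective nuclear charge and atomic size.
These span different periods and groups, so the two trends combine.
Mg > Cs: both effects reinforce here, so Mg is clearly the higher of the two.
Bi > Mg: the two effects oppose for this pair; the across-period effect wins (2.02 vs 1.31).
Approximate values (Pauling): Mg 1.31, Cs 0.79, Bi 2.02.
So from highest to lowest: Bi > Mg > Cs.

Bi > Mg > Cs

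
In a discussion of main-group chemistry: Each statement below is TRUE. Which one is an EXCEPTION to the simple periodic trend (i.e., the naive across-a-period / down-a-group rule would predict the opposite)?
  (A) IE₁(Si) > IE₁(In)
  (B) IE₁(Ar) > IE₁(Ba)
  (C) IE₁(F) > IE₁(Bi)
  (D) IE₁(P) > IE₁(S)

(D)

The general trend: first ionisation energy increases across a period and decreases down a group.
(A) Si (period 3, group 14) vs In (period 5, group 13): the stated order agrees with the simple trend.
(B) Ar (period 3, group 18) vs Ba (period 6, group 2): the stated order agrees with the simple trend.
(C) F (period 2, group 17) vs Bi (period 6, group 15): the stated order agrees with the simple trend.
(D) P (period 3, group 15) vs S (period 3, group 16): the stated order contradicts the simple trend.
The exception is (D): S (3p⁴) ionizes more easily than half-filled P (3p³) because the paired 3p electron in S is pushed out by e⁻–e⁻ repulsion.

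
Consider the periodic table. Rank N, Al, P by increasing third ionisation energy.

Al < P < N

Consider each +2 ion: N²⁺ still has 3 valence electrons; Al²⁺ still has 1 valence electron; P²⁺ still has 3 valence electrons.
All are still removing valence electrons, so compare the +2 ions as you would atoms: IE_3 generally rises across a period (higher Z_eff) and falls down a group (larger shell), subject to the usual subshell exceptions.
Valence configurations: N²⁺ [He]2s²2p¹, Al²⁺ [Ne]3s¹, P²⁺ [Ne]3s²3p¹.
Approximate IE_3 values (kJ/mol): N 4578, Al 2745, P 2914.
Hence IE_3: Al < P < N.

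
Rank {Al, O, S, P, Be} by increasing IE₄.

S, P, O, Al, Be

Consider each +3 ion: Al³⁺ is the bare [Ne] core; O³⁺ still has 3 valence electrons; S³⁺ still has 3 valence electrons; P³⁺ still has 2 valence electrons; Be³⁺ is already 1 electron into the core.
Pulling an electron out of a noble-gas core costs far more than removing a remaining valence electron, so Al and Be sit at the high end of IE_4.
Valence configurations: O³⁺ [He]2s²2p¹, S³⁺ [Ne]3s²3p¹, P³⁺ [Ne]3s².
S³⁺ loses a lone 3p electron whereas P³⁺ must break into a filled 3s² pair, so IE_4(P) > IE_4(S) even though S has the higher nuclear charge.
The numbers (kJ/mol): Al 11577, O 7469, S 4556, P 4964, Be 21007.
Putting it together, IE_4: S < P < O < Al < Be.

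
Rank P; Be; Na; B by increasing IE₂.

Be < P < B < Na

Consider each +1 ion: P⁺ still has 4 valence electrons; Be⁺ still has 1 valence electron; Na⁺ is the bare [Ne] core; B⁺ still has 2 valence electrons.
Core electrons are held far more tightly than valence electrons, so Na tops the IE_2 order.
Valence configurations: P⁺ [Ne]3s²3p², Be⁺ [He]2s¹, B⁺ [He]2s².
The numbers (kJ/mol): P 1907, Be 1757, Na 4562, B 2427.
Hence IE_2: Be < P < B < Na.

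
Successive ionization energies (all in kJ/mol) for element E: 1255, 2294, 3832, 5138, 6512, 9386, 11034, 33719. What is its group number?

Look for the largest jump between consecutive ionization energies: IE8/IE7 ≈ 3.1, far larger than any earlier ratio.
That jump marks the point where a core electron is being removed. So the atom has 7 valence electrons.
A main-group element with 7 valence electrons is in group 17.

Group 17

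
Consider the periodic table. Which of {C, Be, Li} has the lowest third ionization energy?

The third ionization energy removes an electron from the +2 ion. For each element: C²⁺ still has 2 valence electrons; Be²⁺ is the bare [He] core; Li²⁺ is already 1 electron into the core.
Core electrons are held far more tightly than valence electrons, so Li and Be top the IE_3 order.
Approximate IE_3 values (kJ/mol): C 4620, Be 14849, Li 11815.
Overall IE_3 order: C < Li < Be.

C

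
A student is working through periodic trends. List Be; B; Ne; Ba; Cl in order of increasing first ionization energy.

Ba, B, Be, Cl, Ne

Removing the outermost electron gets harder across a period and easier down a group.
Here both period and group differ, so the two effects have to be weighed against each other.
B > Ba: both effects reinforce here, so B is clearly the higher of the two.
Be > B: this pair runs against the simple trend — see the exception note.
Cl > Be: the two effects oppose for this pair; the across-period effect wins (1251 vs 900 kJ/mol).
Ne > Cl: both effects reinforce here, so Ne is clearly the higher of the two.
Note the exception: Be has a higher first ionization energy than B, contrary to the simple trend — removing B's lone 2p electron is easier than breaking Be's filled 2s².
For reference (kJ/mol): Be 900, B 801, Ne 2081, Cl 1251, Ba 503.
So from lowest to highest: Ba < B < Be < Cl < Ne.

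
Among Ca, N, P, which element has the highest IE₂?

The second ionization energy removes an electron from the +1 ion. For each element: Ca⁺ still has 1 valence electron; N⁺ still has 4 valence electrons; P⁺ still has 4 valence electrons.
All are still removing valence electrons, so compare the +1 ions as you would atoms: IE_2 generally rises across a period (higher Z_eff) and falls down a group (larger shell), subject to the usual subshell exceptions.
Valence configurations: Ca⁺ [Ar]4s¹, N⁺ [He]2s²2p², P⁺ [Ne]3s²3p².
The numbers (kJ/mol): Ca 1145, N 2856, P 1907.
Hence IE_2: Ca < P < N.

N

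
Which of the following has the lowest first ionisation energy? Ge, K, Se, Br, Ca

K

K is in period 4, group 1; Ca is in period 4, group 2; Ge is in period 4, group 14; Se is in period 4, group 16; Br is in period 4, group 17.
First ionization energy rises across a period (greater Z_eff holds electrons more tightly) and falls down a group (valence electrons are farther from the nucleus).
All lie in period 4, so first ionization energy increases left to right.
The lowest first ionisation energy among these belongs to K.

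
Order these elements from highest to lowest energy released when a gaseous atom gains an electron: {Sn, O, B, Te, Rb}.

B is in period 2, group 13; O is in period 2, group 16; Rb is in period 5, group 1; Sn is in period 5, group 14; Te is in period 5, group 16.
EA tends to increase across a period and decrease down a group, though the pattern is less regular than for IE or radius.
Neither a single period nor a single group — weigh both effects.
Rb > B: this pair runs against the simple trend — see the exception note.
Sn > Rb: both are in period 5; the period trend gives Sn the larger value.
O > Sn: relative to Sn, both the across-period and down-group shifts push O's electron affinity up.
Te > O: this pair runs against the simple trend — see the exception note.
Note the exception: Rb has a higher electron affinity than B, contrary to the simple trend — B's ns²np¹ configuration gives only a small electron affinity — the sparsely filled np subshell binds an added electron weakly.
Note the exception: Te has a higher electron affinity than O, contrary to the simple trend — O's compact 2p subshell gives strong electron–electron repulsion on the added electron.
Approximate values (kJ/mol): B 27, O 141, Rb 47, Sn 107, Te 190.
So from highest to lowest: Te > O > Sn > Rb > B.

Te, O, Sn, Rb, B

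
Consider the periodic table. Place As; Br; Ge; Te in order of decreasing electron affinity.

Ge is in period 4, group 14; As is in period 4, group 15; Br is in period 4, group 17; Te is in period 5, group 16.
Adding an electron releases more energy for atoms nearer the top right (short of the noble gases).
Here both period and group differ, so the two effects have to be weighed against each other.
Ge > As: this pair runs against the simple trend — see the exception note.
Te > Ge: period and group pull opposite ways; the across-period shift dominates (190 vs 119 kJ/mol).
Br > Te: relative to Te, both the across-period and down-group shifts push Br's electron affinity up.
Note the exception: Ge has a higher electron affinity than As, contrary to the simple trend — adding an electron to As's half-filled 4p³ is unfavourable, so Ge (4p²) has the more exothermic EA.
Approximate values (kJ/mol): Ge 119, As 78, Br 325, Te 190.
So from highest to lowest: Br > Te > Ge > As.

Br > Te > Ge > As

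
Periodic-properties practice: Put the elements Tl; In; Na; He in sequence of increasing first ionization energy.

Na < In < Tl < He

He is in period 1, group 18; Na is in period 3, group 1; In is in period 5, group 13; Tl is in period 6, group 13.
Removing the outermost electron gets harder across a period and easier down a group.
These span different periods and groups, so the two trends combine.
In > Na: period and group pull opposite ways; the across-period shift dominates (558 vs 496 kJ/mol).
Tl > In: this pair runs against the simple trend — see the exception note.
He > Tl: relative to Tl, both the across-period and down-group shifts push He's first ionization energy up.
Note the exception: Tl has a higher first ionization energy than In, contrary to the simple trend — relativistic 6s stabilisation and poor 4f/5d shielding distort the trend for the heavy p-block elements.
For reference (kJ/mol): He 2372, Na 496, In 558, Tl 589.
So from lowest to highest: Na < In < Tl < He.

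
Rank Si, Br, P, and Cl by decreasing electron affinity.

Cl, Br, Si, P

Si is in period 3, group 14; P is in period 3, group 15; Cl is in period 3, group 17; Br is in period 4, group 17.
Atoms with high Z_eff and room in the valence shell (especially the halogens) have the most exothermic electron affinities.
These span different periods and groups, so the two trends combine.
Si > P: this pair runs against the simple trend — see the exception note.
Br > Si: the two effects oppose for this pair; the across-period effect wins (325 vs 134 kJ/mol).
Cl > Br: they share group 17; the group trend gives Cl the larger value.
Note the exception: Si has a higher electron affinity than P, contrary to the simple trend — adding an electron to P's half-filled 3p³ is unfavourable, so Si (3p²) has the more exothermic EA.
Tabulated electron affinity (kJ/mol): Si 134, P 72, Cl 349, Br 325.
So from highest to lowest: Cl > Br > Si > P.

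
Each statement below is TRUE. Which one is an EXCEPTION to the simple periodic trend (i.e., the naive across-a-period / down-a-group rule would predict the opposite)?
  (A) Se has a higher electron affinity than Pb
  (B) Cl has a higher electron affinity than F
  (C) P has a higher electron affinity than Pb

The general trend: electron affinity increases across a period and decreases down a group.
(A) Se (period 4, group 16) vs Pb (period 6, group 14): the stated order agrees with the simple trend.
(B) Cl (period 3, group 17) vs F (period 2, group 17): the stated order contradicts the simple trend.
(C) P (period 3, group 15) vs Pb (period 6, group 14): the stated order agrees with the simple trend.
The exception is (B): F's small 2p subshell makes the incoming electron feel strong e⁻–e⁻ repulsion, so Cl actually releases more energy on gaining an electron.

(B)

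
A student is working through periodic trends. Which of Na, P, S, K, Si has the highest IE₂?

Na

The second ionization energy removes an electron from the +1 ion. For each element: Na⁺ is the bare [Ne] core; P⁺ still has 4 valence electrons; S⁺ still has 5 valence electrons; K⁺ is the bare [Ar] core; Si⁺ still has 3 valence electrons.
Pulling an electron out of a noble-gas core costs far more than removing a remaining valence electron, so K and Na sit at the high end of IE_2.
Valence configurations: P⁺ [Ne]3s²3p², S⁺ [Ne]3s²3p³, Si⁺ [Ne]3s²3p¹.
Approximate IE_2 values (kJ/mol): Na 4562, P 1907, S 2252, K 3052, Si 1577.
Putting it together, IE_2: Si < P < S < K < Na.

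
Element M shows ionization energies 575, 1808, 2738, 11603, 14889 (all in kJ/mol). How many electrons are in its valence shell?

3

Look for the largest jump between consecutive ionization energies: IE4/IE3 ≈ 4.2, far larger than any earlier ratio.
That jump marks the point where a core electron is being removed. So the atom has 3 valence electrons.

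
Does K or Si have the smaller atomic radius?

Si is in period 3, group 14; K is in period 4, group 1.
Moving right in a period, electrons are added to the same shell under a stronger nuclear pull, so atoms get smaller; moving down, a new shell is opened and atoms get larger.
These span different periods and groups, so the two trends combine.
K > Si: relative to Si, both the across-period and down-group shifts push K's atomic radius up.
For reference (pm): Si 116, K 196.
So Si has the smaller atomic radius (Si < K).

Si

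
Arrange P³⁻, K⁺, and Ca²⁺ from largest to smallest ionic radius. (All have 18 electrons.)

P³⁻ > K⁺ > Ca²⁺

All of these have 18 electrons, so size is governed by nuclear charge alone: the more protons, the stronger the pull on the same electron cloud, and the smaller the ion.
Nuclear charges: Ca²⁺ (Z=20), K⁺ (Z=19), P³⁻ (Z=15).
Largest to smallest: P³⁻ > K⁺ > Ca²⁺.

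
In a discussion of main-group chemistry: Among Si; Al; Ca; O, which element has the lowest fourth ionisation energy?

IE_4 is the cost of taking one more electron from the +3 cation: Si³⁺ still has 1 valence electron; Al³⁺ is the bare [Ne] core; Ca³⁺ is already 1 electron into the core; O³⁺ still has 3 valence electrons.
Usually core removal costs more than valence removal, but here the competition is close: a tightly held n=2 valence electron can cost more to remove than an n=3 core electron, so the actual values have to decide it.
Valence configurations: Si³⁺ [Ne]3s¹, O³⁺ [He]2s²2p¹.
Approximate IE_4 values (kJ/mol): Si 4356, Al 11577, Ca 6491, O 7469.
Overall IE_4 order: Si < Ca < O < Al.

Si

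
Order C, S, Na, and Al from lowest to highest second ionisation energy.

Al < S < C < Na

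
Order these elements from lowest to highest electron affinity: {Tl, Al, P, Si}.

Tl, Al, P, Si

Al is in period 3, group 13; Si is in period 3, group 14; P is in period 3, group 15; Tl is in period 6, group 13.
Electron affinity generally becomes more exothermic across a period toward the halogens and less exothermic down a group.
Neither a single period nor a single group — weigh both effects.
Al > Tl: Al sits above Tl in group 13, so the down-group effect alone puts Al higher.
P > Al: both are in period 3; the period trend gives P the larger value.
Si > P: this pair runs against the simple trend — see the exception note.
Note the exception: Si has a higher electron affinity than P, contrary to the simple trend — adding an electron to P's half-filled 3p³ is unfavourable, so Si (3p²) has the more exothermic EA.
For reference (kJ/mol): Al 42, Si 134, P 72, Tl 19.
So from lowest to highest: Tl < Al < P < Si.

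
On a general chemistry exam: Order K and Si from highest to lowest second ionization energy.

Consider each +1 ion: K⁺ is the bare [Ar] core; Si⁺ still has 3 valence electrons.
Pulling an electron out of a noble-gas core costs far more than removing a remaining valence electron, so K sits at the high end of IE_2.
Tabulated IE_2 (kJ/mol): K 3052, Si 1577.
So the second ionization energies run Si < K.

K, Si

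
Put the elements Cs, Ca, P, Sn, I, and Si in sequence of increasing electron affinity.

Si is in period 3, group 14; P is in period 3, group 15; Ca is in period 4, group 2; Sn is in period 5, group 14; I is in period 5, group 17; Cs is in period 6, group 1.
Atoms with high Z_eff and room in the valence shell (especially the halogens) have the most exothermic electron affinities.
Neither a single period nor a single group — weigh both effects.
Cs > Ca: this pair runs against the simple trend — see the exception note.
P > Cs: relative to Cs, both the across-period and down-group shifts push P's electron affinity up.
Sn > P: this pair runs against the simple trend — see the exception note.
Si > Sn: Si sits above Sn in group 14, so the down-group effect alone puts Si higher.
I > Si: period and group pull opposite ways; the across-period shift dominates (295 vs 134 kJ/mol).
Note the exception: Cs has a higher electron affinity than Ca, contrary to the simple trend — adding an electron to Ca (ns²) has to open a new, higher-energy np subshell, which is unfavourable.
Note the exception: Sn has a higher electron affinity than P, contrary to the simple trend — adding an electron to P's half-filled np³ subshell costs electron-pairing energy.
Note the exception: Si has a higher electron affinity than P, contrary to the simple trend — adding an electron to P's half-filled 3p³ is unfavourable, so Si (3p²) has the more exothermic EA.
Approximate values (kJ/mol): Si 134, P 72, Ca 2, Sn 107, I 295, Cs 46.
So from lowest to highest: Ca < Cs < P < Sn < Si < I.

Ca, Cs, P, Sn, Si, I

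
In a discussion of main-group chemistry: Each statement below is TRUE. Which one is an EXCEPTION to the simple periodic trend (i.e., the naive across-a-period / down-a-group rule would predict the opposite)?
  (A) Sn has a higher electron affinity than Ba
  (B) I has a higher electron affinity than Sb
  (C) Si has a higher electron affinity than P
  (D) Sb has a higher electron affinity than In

(C)

The general trend: electron affinity increases across a period and decreases down a group.
(A) Sn (period 5, group 14) vs Ba (period 6, group 2): the stated order agrees with the simple trend.
(B) I (period 5, group 17) vs Sb (period 5, group 15): the stated order agrees with the simple trend.
(C) Si (period 3, group 14) vs P (period 3, group 15): the stated order contradicts the simple trend.
(D) Sb (period 5, group 15) vs In (period 5, group 13): the stated order agrees with the simple trend.
The exception is (C): adding an electron to P's half-filled 3p³ is unfavourable, so Si (3p²) has the more exothermic EA.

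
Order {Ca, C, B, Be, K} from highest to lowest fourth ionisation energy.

B, Be, Ca, C, K

IE_4 is the cost of taking one more electron from the +3 cation: Ca³⁺ is already 1 electron into the core; C³⁺ still has 1 valence electron; B³⁺ is the bare [He] core; Be³⁺ is already 1 electron into the core; K³⁺ is already 2 electrons into the core.
Usually core removal costs more than valence removal, but here the competition is close: a tightly held n=2 valence electron can cost more to remove than an n=3 core electron, so the actual values have to decide it.
The numbers (kJ/mol): Ca 6491, C 6223, B 25026, Be 21007, K 5877.
Putting it together, IE_4: K < C < Ca < Be < B.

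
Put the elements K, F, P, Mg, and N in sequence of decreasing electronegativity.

F > N > P > Mg > K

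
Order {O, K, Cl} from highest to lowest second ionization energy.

O > K > Cl

After 1 electron has been removed, what remains? O⁺ still has 5 valence electrons; K⁺ is the bare [Ar] core; Cl⁺ still has 6 valence electrons.
Usually core removal costs more than valence removal, but here the competition is close: a tightly held n=2 valence electron can cost more to remove than an n=3 core electron, so the actual values have to decide it.
Valence configurations: O⁺ [He]2s²2p³, Cl⁺ [Ne]3s²3p⁴.
Tabulated IE_2 (kJ/mol): O 3388, K 3052, Cl 2298.
Putting it together, IE_2: Cl < K < O.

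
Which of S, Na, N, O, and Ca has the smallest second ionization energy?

Ca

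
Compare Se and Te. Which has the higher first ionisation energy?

Se

Removing the outermost electron gets harder across a period and easier down a group.
All are in group 16, so first ionization energy increases up the group.
So Se has the higher first ionisation energy (Se > Te).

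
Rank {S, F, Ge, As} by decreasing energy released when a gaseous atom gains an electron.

F is in period 2, group 17; S is in period 3, group 16; Ge is in period 4, group 14; As is in period 4, group 15.
EA tends to increase across a period and decrease down a group, though the pattern is less regular than for IE or radius.
These span different periods and groups, so the two trends combine.
Ge > As: this pair runs against the simple trend — see the exception note.
S > Ge: relative to Ge, both the across-period and down-group shifts push S's electron affinity up.
F > S: relative to S, both the across-period and down-group shifts push F's electron affinity up.
Note the exception: Ge has a higher electron affinity than As, contrary to the simple trend — adding an electron to As's half-filled 4p³ is unfavourable, so Ge (4p²) has the more exothermic EA.
Approximate values (kJ/mol): F 328, S 200, Ge 119, As 78.
So from highest to lowest: F > S > Ge > As.

F > S > Ge > As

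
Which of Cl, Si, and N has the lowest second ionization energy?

After 1 electron has been removed, what remains? Cl⁺ still has 6 valence electrons; Si⁺ still has 3 valence electrons; N⁺ still has 4 valence electrons.
All are still removing valence electrons, so compare the +1 ions as you would atoms: IE_2 generally rises across a period (higher Z_eff) and falls down a group (larger shell), subject to the usual subshell exceptions.
Valence configurations: Cl⁺ [Ne]3s²3p⁴, Si⁺ [Ne]3s²3p¹, N⁺ [He]2s²2p².
Tabulated IE_2 (kJ/mol): Cl 2298, Si 1577, N 2856.
Hence IE_2: Si < Cl < N.

Si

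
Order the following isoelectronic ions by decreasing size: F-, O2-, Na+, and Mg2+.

O2- > F- > Na+ > Mg2+

All of these have 10 electrons, so size is governed by nuclear charge alone: the more protons, the stronger the pull on the same electron cloud, and the smaller the ion.
Nuclear charges: Mg2+ (Z=12), Na+ (Z=11), F- (Z=9), O2- (Z=8).
Largest to smallest: O2- > F- > Na+ > Mg2+.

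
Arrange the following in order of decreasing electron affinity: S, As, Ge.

S is in period 3, group 16; Ge is in period 4, group 14; As is in period 4, group 15.
Adding an electron releases more energy for atoms nearer the top right (short of the noble gases).
These span different periods and groups, so the two trends combine.
Ge > As: this pair runs against the simple trend — see the exception note.
S > Ge: both effects reinforce here, so S is clearly the higher of the two.
Note the exception: Ge has a higher electron affinity than As, contrary to the simple trend — adding an electron to As's half-filled 4p³ is unfavourable, so Ge (4p²) has the more exothermic EA.
Approximate values (kJ/mol): S 200, Ge 119, As 78.
So from highest to lowest: S > Ge > As.

S, Ge, As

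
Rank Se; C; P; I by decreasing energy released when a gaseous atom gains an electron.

I, Se, C, P

C is in period 2, group 14; P is in period 3, group 15; Se is in period 4, group 16; I is in period 5, group 17.
EA tends to increase across a period and decrease down a group, though the pattern is less regular than for IE or radius.
These sit on a diagonal, where the across-period and down-group effects partly cancel.
C > P: period and group pull opposite ways; the down-group shift dominates (122 vs 72 kJ/mol).
Se > C: period and group pull opposite ways; the across-period shift dominates (195 vs 122 kJ/mol).
I > Se: period and group pull opposite ways; the across-period shift dominates (295 vs 195 kJ/mol).
For reference (kJ/mol): C 122, P 72, Se 195, I 295.
So from highest to lowest: I > Se > C > P.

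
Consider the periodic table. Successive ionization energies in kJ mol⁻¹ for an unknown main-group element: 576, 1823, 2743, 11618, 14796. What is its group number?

Group 13

Look for the largest jump between consecutive ionization energies: IE4/IE3 ≈ 4.2, far larger than any earlier ratio.
That jump marks the point where a core electron is being removed. So the atom has 3 valence electrons.
A main-group element with 3 valence electrons is in group 13.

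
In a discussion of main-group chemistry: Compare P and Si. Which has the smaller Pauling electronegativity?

EN rises left→right (higher Z_eff, smaller atoms) and falls top→bottom (larger, more shielded atoms).
All lie in period 3, so electronegativity increases left to right.
So Si has the smaller Pauling electronegativity (Si < P).

Si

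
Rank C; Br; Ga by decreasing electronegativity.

Br > C > Ga

C is in period 2, group 14; Ga is in period 4, group 13; Br is in period 4, group 17.
Electronegativity increases across a period and decreases down a group, tracking effective nuclear charge and atomic size.
Neither a single period nor a single group — weigh both effects.
C > Ga: both effects reinforce here, so C is clearly the higher of the two.
Br > C: period and group pull opposite ways; the across-period shift dominates (2.96 vs 2.55).
Tabulated electronegativity (Pauling): C 2.55, Ga 1.81, Br 2.96.
So from highest to lowest: Br > C > Ga.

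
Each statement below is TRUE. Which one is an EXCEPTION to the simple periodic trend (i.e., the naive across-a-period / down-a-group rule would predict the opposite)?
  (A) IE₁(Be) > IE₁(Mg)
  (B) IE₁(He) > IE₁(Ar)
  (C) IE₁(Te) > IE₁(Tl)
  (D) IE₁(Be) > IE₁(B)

(D)

The general trend: first ionisation energy increases across a period and decreases down a group.
(A) Be (period 2, group 2) vs Mg (period 3, group 2): the stated order agrees with the simple trend.
(B) He (period 1, group 18) vs Ar (period 3, group 18): the stated order agrees with the simple trend.
(C) Te (period 5, group 16) vs Tl (period 6, group 13): the stated order agrees with the simple trend.
(D) Be (period 2, group 2) vs B (period 2, group 13): the stated order contradicts the simple trend.
The exception is (D): removing B's lone 2p electron is easier than breaking Be's filled 2s².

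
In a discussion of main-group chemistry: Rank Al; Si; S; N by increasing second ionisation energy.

Si < Al < S < N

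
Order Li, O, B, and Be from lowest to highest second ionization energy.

The second ionization energy removes an electron from the +1 ion. For each element: Li⁺ is the bare [He] core; O⁺ still has 5 valence electrons; B⁺ still has 2 valence electrons; Be⁺ still has 1 valence electron.
Breaking into a closed-shell core is much more expensive than removing a leftover valence electron — Li has the largest IE_2 here.
Valence configurations: O⁺ [He]2s²2p³, B⁺ [He]2s², Be⁺ [He]2s¹.
Approximate IE_2 values (kJ/mol): Li 7298, O 3388, B 2427, Be 1757.
So the second ionization energies run Be < B < O < Li.

Be < B < O < Li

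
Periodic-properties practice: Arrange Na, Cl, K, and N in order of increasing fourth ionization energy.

The fourth ionization energy removes an electron from the +3 ion. For each element: Na³⁺ is already 2 electrons into the core; Cl³⁺ still has 4 valence electrons; K³⁺ is already 2 electrons into the core; N³⁺ still has 2 valence electrons.
Usually core removal costs more than valence removal, but here the competition is close: a tightly held n=2 valence electron can cost more to remove than an n=3 core electron, so the actual values have to decide it.
Valence configurations: Cl³⁺ [Ne]3s²3p², N³⁺ [He]2s².
The numbers (kJ/mol): Na 9543, Cl 5159, K 5877, N 7475.
Overall IE_4 order: Cl < K < N < Na.

Cl, K, N, Na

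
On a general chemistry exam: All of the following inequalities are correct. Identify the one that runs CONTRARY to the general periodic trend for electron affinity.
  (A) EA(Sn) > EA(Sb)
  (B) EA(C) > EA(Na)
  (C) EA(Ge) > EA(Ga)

The general trend: electron affinity increases across a period and decreases down a group.
(A) Sn (period 5, group 14) vs Sb (period 5, group 15): the stated order contradicts the simple trend.
(B) C (period 2, group 14) vs Na (period 3, group 1): the stated order agrees with the simple trend.
(C) Ge (period 4, group 14) vs Ga (period 4, group 13): the stated order agrees with the simple trend.
The exception is (A): adding an electron to Sb's half-filled 5p³ is unfavourable, so Sn has the more exothermic EA.

(A)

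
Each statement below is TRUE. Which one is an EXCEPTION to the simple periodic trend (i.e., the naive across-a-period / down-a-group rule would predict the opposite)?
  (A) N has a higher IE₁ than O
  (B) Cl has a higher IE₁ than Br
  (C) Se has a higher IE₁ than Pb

The general trend: IE₁ increases across a period and decreases down a group.
(A) N (period 2, group 15) vs O (period 2, group 16): the stated order contradicts the simple trend.
(B) Cl (period 3, group 17) vs Br (period 4, group 17): the stated order agrees with the simple trend.
(C) Se (period 4, group 16) vs Pb (period 6, group 14): the stated order agrees with the simple trend.
The exception is (A): pairing an electron in O's 2p⁴ costs repulsion energy, so O ionizes more easily than half-filled N (2p³).

(A)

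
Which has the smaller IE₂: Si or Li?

IE_2 is the cost of taking one more electron from the +1 cation: Si⁺ still has 3 valence electrons; Li⁺ is the bare [He] core.
Core electrons are held far more tightly than valence electrons, so Li tops the IE_2 order.
Approximate IE_2 values (kJ/mol): Si 1577, Li 7298.
Hence IE_2: Si < Li.

Si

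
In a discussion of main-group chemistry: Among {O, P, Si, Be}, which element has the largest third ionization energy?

Consider each +2 ion: O²⁺ still has 4 valence electrons; P²⁺ still has 3 valence electrons; Si²⁺ still has 2 valence electrons; Be²⁺ is the bare [He] core.
Pulling an electron out of a noble-gas core costs far more than removing a remaining valence electron, so Be sits at the high end of IE_3.
Valence configurations: O²⁺ [He]2s²2p², P²⁺ [Ne]3s²3p¹, Si²⁺ [Ne]3s².
P²⁺ loses a lone 3p electron whereas Si²⁺ must break into a filled 3s² pair, so IE_3(Si) > IE_3(P) even though P has the higher nuclear charge.
The numbers (kJ/mol): O 5300, P 2914, Si 3232, Be 14849.
Overall IE_3 order: P < Si < O < Be.

Be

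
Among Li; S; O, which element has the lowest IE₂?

IE_2 is the cost of taking one more electron from the +1 cation: Li⁺ is the bare [He] core; S⁺ still has 5 valence electrons; O⁺ still has 5 valence electrons.
Core electrons are held far more tightly than valence electrons, so Li tops the IE_2 order.
Valence configurations: S⁺ [Ne]3s²3p³, O⁺ [He]2s²2p³.
Approximate IE_2 values (kJ/mol): Li 7298, S 2252, O 3388.
Hence IE_2: S < O < Li.

S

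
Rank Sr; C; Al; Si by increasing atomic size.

C is in period 2, group 14; Al is in period 3, group 13; Si is in period 3, group 14; Sr is in period 5, group 2.
Radius decreases left→right (rising Z_eff, same n) and increases top→bottom (higher n).
Neither a single period nor a single group — weigh both effects.
Si > C: Si sits below C in group 14, so the down-group effect alone puts Si larger.
Al > Si: Al lies to the left of Si in period 3, so the across-period effect alone puts Al larger.
Sr > Al: both effects reinforce here, so Sr is clearly the larger of the two.
Tabulated atomic radius (pm): C 75, Al 126, Si 116, Sr 185.
So from smallest to largest: C < Si < Al < Sr.

C < Si < Al < Sr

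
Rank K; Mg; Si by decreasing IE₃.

Consider each +2 ion: K²⁺ is already 1 electron into the core; Mg²⁺ is the bare [Ne] core; Si²⁺ still has 2 valence electrons.
Breaking into a closed-shell core is much more expensive than removing a leftover valence electron — K and Mg have the largest IE_3 here.
Tabulated IE_3 (kJ/mol): K 4420, Mg 7733, Si 3232.
So the third ionization energies run Si < K < Mg.

Mg > K > Si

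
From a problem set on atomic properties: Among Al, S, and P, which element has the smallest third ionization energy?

IE_3 is the cost of taking one more electron from the +2 cation: Al²⁺ still has 1 valence electron; S²⁺ still has 4 valence electrons; P²⁺ still has 3 valence electrons.
All are still removing valence electrons, so compare the +2 ions as you would atoms: IE_3 generally rises across a period (higher Z_eff) and falls down a group (larger shell), subject to the usual subshell exceptions.
Valence configurations: Al²⁺ [Ne]3s¹, S²⁺ [Ne]3s²3p², P²⁺ [Ne]3s²3p¹.
The numbers (kJ/mol): Al 2745, S 3357, P 2914.
So the third ionization energies run Al < P < S.

Al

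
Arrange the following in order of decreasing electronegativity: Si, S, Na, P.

Na is in period 3, group 1; Si is in period 3, group 14; P is in period 3, group 15; S is in period 3, group 16.
Smaller atoms with higher effective nuclear charge are more electronegative.
All lie in period 3, so electronegativity increases left to right.
So from highest to lowest: S > P > Si > Na.

S, P, Si, Na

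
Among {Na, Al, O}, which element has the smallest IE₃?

Al

Consider each +2 ion: Na²⁺ is already 1 electron into the core; Al²⁺ still has 1 valence electron; O²⁺ still has 4 valence electrons.
Core electrons are held far more tightly than valence electrons, so Na tops the IE_3 order.
Valence configurations: Al²⁺ [Ne]3s¹, O²⁺ [He]2s²2p².
Approximate IE_3 values (kJ/mol): Na 6910, Al 2745, O 5300.
Overall IE_3 order: Al < O < Na.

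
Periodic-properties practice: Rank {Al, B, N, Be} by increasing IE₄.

N < Al < Be < B

The fourth ionization energy removes an electron from the +3 ion. For each element: Al³⁺ is the bare [Ne] core; B³⁺ is the bare [He] core; N³⁺ still has 2 valence electrons; Be³⁺ is already 1 electron into the core.
Core electrons are held far more tightly than valence electrons, so Al, Be and B top the IE_4 order.
Approximate IE_4 values (kJ/mol): Al 11577, B 25026, N 7475, Be 21007.
Overall IE_4 order: N < Al < Be < B.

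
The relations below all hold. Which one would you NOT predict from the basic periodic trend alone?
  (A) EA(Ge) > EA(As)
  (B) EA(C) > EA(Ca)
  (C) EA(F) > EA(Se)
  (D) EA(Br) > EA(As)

(A)

The general trend: electron affinity increases across a period and decreases down a group.
(A) Ge (period 4, group 14) vs As (period 4, group 15): the stated order contradicts the simple trend.
(B) C (period 2, group 14) vs Ca (period 4, group 2): the stated order agrees with the simple trend.
(C) F (period 2, group 17) vs Se (period 4, group 16): the stated order agrees with the simple trend.
(D) Br (period 4, group 17) vs As (period 4, group 15): the stated order agrees with the simple trend.
The exception is (A): adding an electron to As's half-filled 4p³ is unfavourable, so Ge (4p²) has the more exothermic EA.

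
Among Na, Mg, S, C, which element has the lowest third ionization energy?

IE_3 is the cost of taking one more electron from the +2 cation: Na²⁺ is already 1 electron into the core; Mg²⁺ is the bare [Ne] core; S²⁺ still has 4 valence electrons; C²⁺ still has 2 valence electrons.
Pulling an electron out of a noble-gas core costs far more than removing a remaining valence electron, so Na and Mg sit at the high end of IE_3.
Valence configurations: S²⁺ [Ne]3s²3p², C²⁺ [He]2s².
Tabulated IE_3 (kJ/mol): Na 6910, Mg 7733, S 3357, C 4620.
Overall IE_3 order: S < C < Na < Mg.

S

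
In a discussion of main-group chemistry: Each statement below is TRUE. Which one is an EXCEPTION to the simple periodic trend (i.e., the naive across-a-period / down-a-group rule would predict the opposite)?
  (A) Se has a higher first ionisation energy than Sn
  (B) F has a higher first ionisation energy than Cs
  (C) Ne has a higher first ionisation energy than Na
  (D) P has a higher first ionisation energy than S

The general trend: first ionisation energy increases across a period and decreases down a group.
(A) Se (period 4, group 16) vs Sn (period 5, group 14): the stated order agrees with the simple trend.
(B) F (period 2, group 17) vs Cs (period 6, group 1): the stated order agrees with the simple trend.
(C) Ne (period 2, group 18) vs Na (period 3, group 1): the stated order agrees with the simple trend.
(D) P (period 3, group 15) vs S (period 3, group 16): the stated order contradicts the simple trend.
The exception is (D): S (3p⁴) ionizes more easily than half-filled P (3p³) because the paired 3p electron in S is pushed out by e⁻–e⁻ repulsion.

(D)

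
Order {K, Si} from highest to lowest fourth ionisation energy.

IE_4 is the cost of taking one more electron from the +3 cation: K³⁺ is already 2 electrons into the core; Si³⁺ still has 1 valence electron.
Breaking into a closed-shell core is much more expensive than removing a leftover valence electron — K has the largest IE_4 here.
The numbers (kJ/mol): K 5877, Si 4356.
So the fourth ionization energies run Si < K.

K > Si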